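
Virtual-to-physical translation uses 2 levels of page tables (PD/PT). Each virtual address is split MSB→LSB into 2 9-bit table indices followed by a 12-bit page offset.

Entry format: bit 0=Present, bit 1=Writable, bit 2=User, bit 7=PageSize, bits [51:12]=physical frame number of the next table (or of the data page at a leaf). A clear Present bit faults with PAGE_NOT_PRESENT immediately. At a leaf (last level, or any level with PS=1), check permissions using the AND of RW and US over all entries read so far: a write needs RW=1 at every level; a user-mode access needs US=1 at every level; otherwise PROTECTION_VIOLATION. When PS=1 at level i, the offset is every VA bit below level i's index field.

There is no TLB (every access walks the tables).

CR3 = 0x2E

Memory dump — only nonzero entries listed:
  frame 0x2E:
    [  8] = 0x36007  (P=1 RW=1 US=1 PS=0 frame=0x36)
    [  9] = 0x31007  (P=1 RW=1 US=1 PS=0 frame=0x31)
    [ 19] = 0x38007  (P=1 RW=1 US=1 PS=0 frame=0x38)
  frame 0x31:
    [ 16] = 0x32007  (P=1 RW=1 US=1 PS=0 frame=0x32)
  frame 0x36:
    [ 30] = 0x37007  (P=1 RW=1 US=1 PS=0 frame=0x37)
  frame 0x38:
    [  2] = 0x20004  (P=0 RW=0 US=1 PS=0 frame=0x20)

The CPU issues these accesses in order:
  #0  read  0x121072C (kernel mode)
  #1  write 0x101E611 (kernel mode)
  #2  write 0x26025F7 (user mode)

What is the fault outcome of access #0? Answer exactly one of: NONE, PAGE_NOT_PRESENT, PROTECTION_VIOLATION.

Trace:
#0 VA=0x121072C (r,kernel):
  L0 @0x2E[9] → 0x31007  P=1,RW=1,US=1,PS=0
  L1 @0x31[16] → 0x32007  P=1,RW=1,US=1,PS=0
  ✓ 0x3272C  — 2 lookups
#1 VA=0x101E611 (w,kernel):
  L0 @0x2E[8] → 0x36007  P=1,RW=1,US=1,PS=0
  L1 @0x36[30] → 0x37007  P=1,RW=1,US=1,PS=0
  ✓ 0x37611  — 2 lookups
#2 VA=0x26025F7 (w,user):
  L0 @0x2E[19] → 0x38007  P=1,RW=1,US=1,PS=0
  L1 @0x38[2] → 0x20004  P=0,RW=0,US=1,PS=0
  ✗ PAGE_NOT_PRESENT  [2 reads]

Access #0 fault: NONE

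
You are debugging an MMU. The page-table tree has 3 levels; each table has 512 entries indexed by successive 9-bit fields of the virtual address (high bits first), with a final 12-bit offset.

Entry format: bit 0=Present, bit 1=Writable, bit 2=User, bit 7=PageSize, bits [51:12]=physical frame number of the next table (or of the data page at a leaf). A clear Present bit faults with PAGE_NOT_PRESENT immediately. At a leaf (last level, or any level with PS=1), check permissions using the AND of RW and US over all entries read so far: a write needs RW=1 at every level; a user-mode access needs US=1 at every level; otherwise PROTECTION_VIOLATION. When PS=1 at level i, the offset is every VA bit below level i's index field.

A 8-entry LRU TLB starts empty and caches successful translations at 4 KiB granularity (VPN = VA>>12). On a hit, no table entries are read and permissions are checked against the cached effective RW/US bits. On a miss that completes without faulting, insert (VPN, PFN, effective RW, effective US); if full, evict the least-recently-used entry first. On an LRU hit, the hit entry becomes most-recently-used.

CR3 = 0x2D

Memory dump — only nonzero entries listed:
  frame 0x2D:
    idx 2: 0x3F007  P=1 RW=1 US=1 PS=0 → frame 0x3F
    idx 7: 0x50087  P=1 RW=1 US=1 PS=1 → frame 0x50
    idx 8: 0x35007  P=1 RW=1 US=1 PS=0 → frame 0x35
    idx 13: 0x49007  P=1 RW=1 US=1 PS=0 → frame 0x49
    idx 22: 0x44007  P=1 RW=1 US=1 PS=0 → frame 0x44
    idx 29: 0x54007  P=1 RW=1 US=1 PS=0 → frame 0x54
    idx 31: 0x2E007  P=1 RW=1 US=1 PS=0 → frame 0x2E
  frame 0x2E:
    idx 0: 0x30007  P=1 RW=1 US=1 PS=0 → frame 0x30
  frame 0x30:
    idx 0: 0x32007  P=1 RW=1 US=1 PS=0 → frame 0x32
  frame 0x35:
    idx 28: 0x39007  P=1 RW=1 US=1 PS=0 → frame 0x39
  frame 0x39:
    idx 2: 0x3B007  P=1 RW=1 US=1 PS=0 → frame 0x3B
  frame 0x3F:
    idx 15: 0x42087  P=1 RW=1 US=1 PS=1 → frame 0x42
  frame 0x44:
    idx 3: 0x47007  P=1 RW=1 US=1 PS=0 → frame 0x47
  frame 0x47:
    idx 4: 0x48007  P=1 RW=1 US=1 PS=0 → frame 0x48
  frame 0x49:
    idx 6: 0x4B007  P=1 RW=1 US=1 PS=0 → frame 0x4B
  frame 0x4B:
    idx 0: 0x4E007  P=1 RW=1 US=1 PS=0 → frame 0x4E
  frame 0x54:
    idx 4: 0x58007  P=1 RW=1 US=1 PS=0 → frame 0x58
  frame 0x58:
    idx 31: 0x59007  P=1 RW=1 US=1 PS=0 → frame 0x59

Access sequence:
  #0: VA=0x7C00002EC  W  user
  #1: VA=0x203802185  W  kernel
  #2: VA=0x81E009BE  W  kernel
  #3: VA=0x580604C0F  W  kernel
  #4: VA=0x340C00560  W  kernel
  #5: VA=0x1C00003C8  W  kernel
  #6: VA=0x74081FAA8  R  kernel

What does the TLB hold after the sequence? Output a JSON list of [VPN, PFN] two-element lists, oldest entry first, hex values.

Per-access translation:
#0 VA=0x7C00002EC (w,user):
  [0] read 0x2D idx=31: raw=0x2E007 flags P=1 W=1 U=1 S=0
  [1] read 0x2E idx=0: raw=0x30007 flags P=1 W=1 U=1 S=0
  [2] read 0x30 idx=0: raw=0x32007 flags P=1 W=1 U=1 S=0
  ⇒ phys 0x322EC  [3 reads]
#1 VA=0x203802185 (w,kernel):
  [0] read 0x2D idx=8: raw=0x35007 flags P=1 W=1 U=1 S=0
  [1] read 0x35 idx=28: raw=0x39007 flags P=1 W=1 U=1 S=0
  [2] read 0x39 idx=2: raw=0x3B007 flags P=1 W=1 U=1 S=0
  ⇒ phys 0x3B185  [3 reads]
#2 VA=0x81E009BE (w,kernel):
  [0] read 0x2D idx=2: raw=0x3F007 flags P=1 W=1 U=1 S=0
  [1] read 0x3F idx=15: raw=0x42087 flags P=1 W=1 U=1 S=1
  ⇒ phys 0x429BE (huge @L1)  [2 reads]
#3 VA=0x580604C0F (w,kernel):
  [0] read 0x2D idx=22: raw=0x44007 flags P=1 W=1 U=1 S=0
  [1] read 0x44 idx=3: raw=0x47007 flags P=1 W=1 U=1 S=0
  [2] read 0x47 idx=4: raw=0x48007 flags P=1 W=1 U=1 S=0
  ⇒ phys 0x48C0F  [3 reads]
#4 VA=0x340C00560 (w,kernel):
  [0] read 0x2D idx=13: raw=0x49007 flags P=1 W=1 U=1 S=0
  [1] read 0x49 idx=6: raw=0x4B007 flags P=1 W=1 U=1 S=0
  [2] read 0x4B idx=0: raw=0x4E007 flags P=1 W=1 U=1 S=0
  ⇒ phys 0x4E560  [3 reads]
#5 VA=0x1C00003C8 (w,kernel):
  [0] read 0x2D idx=7: raw=0x50087 flags P=1 W=1 U=1 S=1
  ⇒ phys 0x503C8 (huge @L0)  [1 reads]
#6 VA=0x74081FAA8 (r,kernel):
  [0] read 0x2D idx=29: raw=0x54007 flags P=1 W=1 U=1 S=0
  [1] read 0x54 idx=4: raw=0x58007 flags P=1 W=1 U=1 S=0
  [2] read 0x58 idx=31: raw=0x59007 flags P=1 W=1 U=1 S=0
  ⇒ phys 0x59AA8  [3 reads]

TLB: [["0x7C0000", "0x32"], ["0x203802", "0x3B"], ["0x81E00", "0x42"], ["0x580604", "0x48"], ["0x340C00", "0x4E"], ["0x1C0000", "0x50"], ["0x74081F", "0x59"]]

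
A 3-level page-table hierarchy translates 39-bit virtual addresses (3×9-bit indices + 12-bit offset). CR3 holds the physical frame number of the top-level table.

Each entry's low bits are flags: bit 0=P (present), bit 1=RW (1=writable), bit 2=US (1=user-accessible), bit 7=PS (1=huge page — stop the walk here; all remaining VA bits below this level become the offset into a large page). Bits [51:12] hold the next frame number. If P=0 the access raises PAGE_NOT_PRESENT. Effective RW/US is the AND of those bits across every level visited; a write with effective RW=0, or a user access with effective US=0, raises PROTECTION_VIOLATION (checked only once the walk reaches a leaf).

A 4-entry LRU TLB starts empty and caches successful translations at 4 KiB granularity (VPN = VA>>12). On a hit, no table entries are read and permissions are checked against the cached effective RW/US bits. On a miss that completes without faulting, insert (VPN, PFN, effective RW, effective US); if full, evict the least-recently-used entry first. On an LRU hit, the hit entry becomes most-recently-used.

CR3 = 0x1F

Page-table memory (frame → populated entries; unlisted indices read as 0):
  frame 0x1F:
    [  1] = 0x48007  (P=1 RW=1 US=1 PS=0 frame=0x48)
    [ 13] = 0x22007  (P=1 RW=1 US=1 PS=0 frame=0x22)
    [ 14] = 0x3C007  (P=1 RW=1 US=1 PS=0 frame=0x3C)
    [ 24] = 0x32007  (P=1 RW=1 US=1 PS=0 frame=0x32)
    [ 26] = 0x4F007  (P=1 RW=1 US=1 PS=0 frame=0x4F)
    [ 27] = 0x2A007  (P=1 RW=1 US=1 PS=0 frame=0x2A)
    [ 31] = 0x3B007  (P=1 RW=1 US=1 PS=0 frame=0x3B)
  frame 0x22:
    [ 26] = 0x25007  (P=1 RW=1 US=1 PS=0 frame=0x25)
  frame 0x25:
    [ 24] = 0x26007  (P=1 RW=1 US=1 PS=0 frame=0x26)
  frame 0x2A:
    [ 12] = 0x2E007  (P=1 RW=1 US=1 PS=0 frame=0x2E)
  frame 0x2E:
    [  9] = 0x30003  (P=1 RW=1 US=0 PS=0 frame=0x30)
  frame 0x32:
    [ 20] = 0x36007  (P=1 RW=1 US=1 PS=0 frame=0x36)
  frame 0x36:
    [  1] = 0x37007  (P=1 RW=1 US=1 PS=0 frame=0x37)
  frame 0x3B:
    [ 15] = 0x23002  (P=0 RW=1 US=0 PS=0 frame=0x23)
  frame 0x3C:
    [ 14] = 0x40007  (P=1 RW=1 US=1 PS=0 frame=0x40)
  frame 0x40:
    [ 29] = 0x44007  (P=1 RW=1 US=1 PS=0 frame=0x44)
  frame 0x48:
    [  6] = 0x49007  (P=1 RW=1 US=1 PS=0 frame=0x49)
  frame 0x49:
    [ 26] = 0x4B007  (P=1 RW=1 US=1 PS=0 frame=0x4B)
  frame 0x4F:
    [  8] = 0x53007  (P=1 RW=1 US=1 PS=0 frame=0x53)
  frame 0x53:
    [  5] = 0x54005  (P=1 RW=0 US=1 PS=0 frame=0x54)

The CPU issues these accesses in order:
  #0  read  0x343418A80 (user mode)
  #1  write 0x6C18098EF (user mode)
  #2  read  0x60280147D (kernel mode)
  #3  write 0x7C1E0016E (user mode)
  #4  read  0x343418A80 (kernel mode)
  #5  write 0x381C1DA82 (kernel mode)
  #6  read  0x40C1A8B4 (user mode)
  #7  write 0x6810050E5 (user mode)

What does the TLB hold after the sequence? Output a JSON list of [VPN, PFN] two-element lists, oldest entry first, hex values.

Walk each access:
#0 VA=0x343418A80 (r,user):
  [0] read 0x1F idx=13: raw=0x22007 flags P=1 W=1 U=1 S=0
  [1] read 0x22 idx=26: raw=0x25007 flags P=1 W=1 U=1 S=0
  [2] read 0x25 idx=24: raw=0x26007 flags P=1 W=1 U=1 S=0
  ⇒ phys 0x26A80  [3 reads]
#1 VA=0x6C18098EF (w,user):
  [0] read 0x1F idx=27: raw=0x2A007 flags P=1 W=1 U=1 S=0
  [1] read 0x2A idx=12: raw=0x2E007 flags P=1 W=1 U=1 S=0
  [2] read 0x2E idx=9: raw=0x30003 flags P=1 W=1 U=0 S=0
  → PROTECTION_VIOLATION  (3 entries read)
#2 VA=0x60280147D (r,kernel):
  [0] read 0x1F idx=24: raw=0x32007 flags P=1 W=1 U=1 S=0
  [1] read 0x32 idx=20: raw=0x36007 flags P=1 W=1 U=1 S=0
  [2] read 0x36 idx=1: raw=0x37007 flags P=1 W=1 U=1 S=0
  ⇒ phys 0x3747D  [3 reads]
#3 VA=0x7C1E0016E (w,user):
  [0] read 0x1F idx=31: raw=0x3B007 flags P=1 W=1 U=1 S=0
  [1] read 0x3B idx=15: raw=0x23002 flags P=0 W=1 U=0 S=0
  → PAGE_NOT_PRESENT  (2 entries read)
#4 VA=0x343418A80 (r,kernel):
  TLB hit vpn=0x343418 → PA=0x26A80
#5 VA=0x381C1DA82 (w,kernel):
  [0] read 0x1F idx=14: raw=0x3C007 flags P=1 W=1 U=1 S=0
  [1] read 0x3C idx=14: raw=0x40007 flags P=1 W=1 U=1 S=0
  [2] read 0x40 idx=29: raw=0x44007 flags P=1 W=1 U=1 S=0
  ⇒ phys 0x44A82  [3 reads]
#6 VA=0x40C1A8B4 (r,user):
  [0] read 0x1F idx=1: raw=0x48007 flags P=1 W=1 U=1 S=0
  [1] read 0x48 idx=6: raw=0x49007 flags P=1 W=1 U=1 S=0
  [2] read 0x49 idx=26: raw=0x4B007 flags P=1 W=1 U=1 S=0
  ⇒ phys 0x4B8B4  [3 reads]
#7 VA=0x6810050E5 (w,user):
  [0] read 0x1F idx=26: raw=0x4F007 flags P=1 W=1 U=1 S=0
  [1] read 0x4F idx=8: raw=0x53007 flags P=1 W=1 U=1 S=0
  [2] read 0x53 idx=5: raw=0x54005 flags P=1 W=0 U=1 S=0
  → PROTECTION_VIOLATION  (3 entries read)

TLB: [["0x602801", "0x37"], ["0x343418", "0x26"], ["0x381C1D", "0x44"], ["0x40C1A", "0x4B"]]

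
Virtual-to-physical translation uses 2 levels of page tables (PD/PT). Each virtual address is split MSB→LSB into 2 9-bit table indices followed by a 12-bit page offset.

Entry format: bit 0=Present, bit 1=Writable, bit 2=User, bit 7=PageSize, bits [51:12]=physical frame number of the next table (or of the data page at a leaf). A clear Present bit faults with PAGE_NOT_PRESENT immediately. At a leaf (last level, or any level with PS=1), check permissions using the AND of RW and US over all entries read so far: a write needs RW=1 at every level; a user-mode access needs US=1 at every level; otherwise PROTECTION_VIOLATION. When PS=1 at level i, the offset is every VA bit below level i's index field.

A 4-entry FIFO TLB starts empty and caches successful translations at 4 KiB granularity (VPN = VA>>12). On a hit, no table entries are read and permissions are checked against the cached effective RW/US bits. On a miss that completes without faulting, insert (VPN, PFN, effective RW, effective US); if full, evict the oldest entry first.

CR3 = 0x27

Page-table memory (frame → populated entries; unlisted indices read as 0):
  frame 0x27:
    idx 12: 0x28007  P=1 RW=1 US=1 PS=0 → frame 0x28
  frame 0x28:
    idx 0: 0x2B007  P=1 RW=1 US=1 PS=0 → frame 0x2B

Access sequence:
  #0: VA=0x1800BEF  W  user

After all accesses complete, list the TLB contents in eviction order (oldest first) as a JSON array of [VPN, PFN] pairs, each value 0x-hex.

Per-access translation:
#0 VA=0x1800BEF (w,user):
  [0] read 0x27 idx=12: raw=0x28007 flags P=1 W=1 U=1 S=0
  [1] read 0x28 idx=0: raw=0x2B007 flags P=1 W=1 U=1 S=0
  ⇒ phys 0x2BBEF  [2 reads]

TLB: [["0x1800", "0x2B"]]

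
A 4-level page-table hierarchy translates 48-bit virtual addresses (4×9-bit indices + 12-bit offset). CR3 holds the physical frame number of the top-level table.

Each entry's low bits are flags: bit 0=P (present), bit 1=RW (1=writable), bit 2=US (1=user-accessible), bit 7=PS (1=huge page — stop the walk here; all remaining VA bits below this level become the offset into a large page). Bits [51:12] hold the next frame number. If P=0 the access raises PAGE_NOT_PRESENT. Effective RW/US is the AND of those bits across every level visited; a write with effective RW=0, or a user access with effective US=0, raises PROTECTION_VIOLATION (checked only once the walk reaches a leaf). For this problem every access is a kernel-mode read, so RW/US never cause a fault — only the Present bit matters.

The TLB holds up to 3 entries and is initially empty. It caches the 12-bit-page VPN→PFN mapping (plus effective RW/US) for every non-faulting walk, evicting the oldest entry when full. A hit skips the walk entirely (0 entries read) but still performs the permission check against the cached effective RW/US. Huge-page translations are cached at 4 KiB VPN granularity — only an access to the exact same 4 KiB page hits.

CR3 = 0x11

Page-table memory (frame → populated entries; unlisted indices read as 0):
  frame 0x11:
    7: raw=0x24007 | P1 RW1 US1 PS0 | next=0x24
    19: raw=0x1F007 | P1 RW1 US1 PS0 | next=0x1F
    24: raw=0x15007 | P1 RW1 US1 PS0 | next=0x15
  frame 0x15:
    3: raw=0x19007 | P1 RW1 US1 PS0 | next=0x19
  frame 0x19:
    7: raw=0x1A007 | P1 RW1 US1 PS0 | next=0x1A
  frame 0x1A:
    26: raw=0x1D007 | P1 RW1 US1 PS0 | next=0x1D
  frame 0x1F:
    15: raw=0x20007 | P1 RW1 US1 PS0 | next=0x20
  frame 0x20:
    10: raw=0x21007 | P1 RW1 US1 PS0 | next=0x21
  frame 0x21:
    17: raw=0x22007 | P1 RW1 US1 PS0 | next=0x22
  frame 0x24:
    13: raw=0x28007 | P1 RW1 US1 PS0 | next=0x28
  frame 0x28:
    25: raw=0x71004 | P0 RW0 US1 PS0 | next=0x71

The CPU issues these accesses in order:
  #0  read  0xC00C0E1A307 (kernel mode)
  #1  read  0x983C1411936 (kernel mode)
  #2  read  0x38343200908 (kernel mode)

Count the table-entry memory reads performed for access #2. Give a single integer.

Trace:
#0 VA=0xC00C0E1A307 (r,kernel):
  L0: frame=0x11 idx=24 entry=0x15007 [P=1 RW=1 US=1 PS=0]
  L1: frame=0x15 idx=3 entry=0x19007 [P=1 RW=1 US=1 PS=0]
  L2: frame=0x19 idx=7 entry=0x1A007 [P=1 RW=1 US=1 PS=0]
  L3: frame=0x1A idx=26 entry=0x1D007 [P=1 RW=1 US=1 PS=0]
  ✓ 0x1D307  — 4 lookups
#1 VA=0x983C1411936 (r,kernel):
  L0: frame=0x11 idx=19 entry=0x1F007 [P=1 RW=1 US=1 PS=0]
  L1: frame=0x1F idx=15 entry=0x20007 [P=1 RW=1 US=1 PS=0]
  L2: frame=0x20 idx=10 entry=0x21007 [P=1 RW=1 US=1 PS=0]
  L3: frame=0x21 idx=17 entry=0x22007 [P=1 RW=1 US=1 PS=0]
  ✓ 0x22936  — 4 lookups
#2 VA=0x38343200908 (r,kernel):
  L0: frame=0x11 idx=7 entry=0x24007 [P=1 RW=1 US=1 PS=0]
  L1: frame=0x24 idx=13 entry=0x28007 [P=1 RW=1 US=1 PS=0]
  L2: frame=0x28 idx=25 entry=0x71004 [P=0 RW=0 US=1 PS=0]
  ⇒ fault: PAGE_NOT_PRESENT  — 3 lookups

Entries read for #2: 3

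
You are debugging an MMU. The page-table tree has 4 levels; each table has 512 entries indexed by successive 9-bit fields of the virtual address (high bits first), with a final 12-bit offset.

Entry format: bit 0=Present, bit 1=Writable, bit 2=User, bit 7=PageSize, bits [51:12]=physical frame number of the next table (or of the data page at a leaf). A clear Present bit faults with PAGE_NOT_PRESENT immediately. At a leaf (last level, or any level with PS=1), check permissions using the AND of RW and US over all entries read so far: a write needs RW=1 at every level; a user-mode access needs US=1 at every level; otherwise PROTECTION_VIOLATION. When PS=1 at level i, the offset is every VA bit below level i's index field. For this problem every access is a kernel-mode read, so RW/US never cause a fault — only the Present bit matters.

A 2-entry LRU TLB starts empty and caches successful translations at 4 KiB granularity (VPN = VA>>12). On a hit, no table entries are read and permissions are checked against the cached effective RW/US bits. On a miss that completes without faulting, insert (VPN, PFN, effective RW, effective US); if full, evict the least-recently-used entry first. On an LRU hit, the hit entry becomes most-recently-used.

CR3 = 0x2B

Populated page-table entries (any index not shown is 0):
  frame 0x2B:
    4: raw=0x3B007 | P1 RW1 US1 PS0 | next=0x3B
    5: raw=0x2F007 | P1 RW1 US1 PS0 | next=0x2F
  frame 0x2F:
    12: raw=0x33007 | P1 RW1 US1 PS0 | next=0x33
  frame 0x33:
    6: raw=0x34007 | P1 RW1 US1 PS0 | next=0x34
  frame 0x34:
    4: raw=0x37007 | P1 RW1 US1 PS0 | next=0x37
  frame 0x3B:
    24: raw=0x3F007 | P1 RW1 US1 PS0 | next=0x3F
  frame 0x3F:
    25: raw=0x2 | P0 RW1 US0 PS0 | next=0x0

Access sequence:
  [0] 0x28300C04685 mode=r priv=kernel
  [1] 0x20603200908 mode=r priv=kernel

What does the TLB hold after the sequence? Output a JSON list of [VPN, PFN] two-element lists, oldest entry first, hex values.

Per-access translation:
#0 VA=0x28300C04685 (r,kernel):
  L0 @0x2B[5] → 0x2F007  P=1,RW=1,US=1,PS=0
  L1 @0x2F[12] → 0x33007  P=1,RW=1,US=1,PS=0
  L2 @0x33[6] → 0x34007  P=1,RW=1,US=1,PS=0
  L3 @0x34[4] → 0x37007  P=1,RW=1,US=1,PS=0
  ✓ 0x37685  — 4 lookups
#1 VA=0x20603200908 (r,kernel):
  L0 @0x2B[4] → 0x3B007  P=1,RW=1,US=1,PS=0
  L1 @0x3B[24] → 0x3F007  P=1,RW=1,US=1,PS=0
  L2 @0x3F[25] → 0x2  P=0,RW=1,US=0,PS=0
  ✗ PAGE_NOT_PRESENT  [3 reads]

TLB: [["0x28300C04", "0x37"]]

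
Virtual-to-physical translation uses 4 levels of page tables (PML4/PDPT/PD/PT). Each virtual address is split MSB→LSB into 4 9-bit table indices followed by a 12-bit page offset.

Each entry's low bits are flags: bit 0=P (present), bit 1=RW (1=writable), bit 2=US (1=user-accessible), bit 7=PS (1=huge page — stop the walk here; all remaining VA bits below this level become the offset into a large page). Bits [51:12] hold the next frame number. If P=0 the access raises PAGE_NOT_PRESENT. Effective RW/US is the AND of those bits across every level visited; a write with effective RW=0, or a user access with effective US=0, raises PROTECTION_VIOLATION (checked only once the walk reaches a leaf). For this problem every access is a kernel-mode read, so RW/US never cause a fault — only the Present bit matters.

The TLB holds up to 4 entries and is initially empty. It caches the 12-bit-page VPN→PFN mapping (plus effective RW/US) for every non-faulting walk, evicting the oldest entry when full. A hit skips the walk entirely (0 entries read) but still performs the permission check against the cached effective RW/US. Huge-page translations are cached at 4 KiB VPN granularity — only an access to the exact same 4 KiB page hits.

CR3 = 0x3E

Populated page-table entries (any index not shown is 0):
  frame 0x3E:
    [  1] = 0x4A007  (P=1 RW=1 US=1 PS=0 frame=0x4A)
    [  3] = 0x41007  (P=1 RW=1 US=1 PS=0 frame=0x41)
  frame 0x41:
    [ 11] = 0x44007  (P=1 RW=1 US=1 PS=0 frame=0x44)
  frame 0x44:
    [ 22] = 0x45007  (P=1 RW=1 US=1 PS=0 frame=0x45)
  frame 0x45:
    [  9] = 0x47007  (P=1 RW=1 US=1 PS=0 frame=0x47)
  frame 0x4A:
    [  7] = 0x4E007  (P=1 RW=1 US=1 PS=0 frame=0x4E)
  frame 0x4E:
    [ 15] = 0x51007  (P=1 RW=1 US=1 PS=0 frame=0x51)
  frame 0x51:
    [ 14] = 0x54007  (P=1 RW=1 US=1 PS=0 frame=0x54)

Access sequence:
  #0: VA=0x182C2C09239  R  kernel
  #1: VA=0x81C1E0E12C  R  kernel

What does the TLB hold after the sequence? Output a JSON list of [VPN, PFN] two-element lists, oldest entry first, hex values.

Per-access translation:
#0 VA=0x182C2C09239 (r,kernel):
  L0 @0x3E[3] → 0x41007  P=1,RW=1,US=1,PS=0
  L1 @0x41[11] → 0x44007  P=1,RW=1,US=1,PS=0
  L2 @0x44[22] → 0x45007  P=1,RW=1,US=1,PS=0
  L3 @0x45[9] → 0x47007  P=1,RW=1,US=1,PS=0
  ⇒ phys 0x47239  [4 reads]
#1 VA=0x81C1E0E12C (r,kernel):
  L0 @0x3E[1] → 0x4A007  P=1,RW=1,US=1,PS=0
  L1 @0x4A[7] → 0x4E007  P=1,RW=1,US=1,PS=0
  L2 @0x4E[15] → 0x51007  P=1,RW=1,US=1,PS=0
  L3 @0x51[14] → 0x54007  P=1,RW=1,US=1,PS=0
  ⇒ phys 0x5412C  [4 reads]

TLB: [["0x182C2C09", "0x47"], ["0x81C1E0E", "0x54"]]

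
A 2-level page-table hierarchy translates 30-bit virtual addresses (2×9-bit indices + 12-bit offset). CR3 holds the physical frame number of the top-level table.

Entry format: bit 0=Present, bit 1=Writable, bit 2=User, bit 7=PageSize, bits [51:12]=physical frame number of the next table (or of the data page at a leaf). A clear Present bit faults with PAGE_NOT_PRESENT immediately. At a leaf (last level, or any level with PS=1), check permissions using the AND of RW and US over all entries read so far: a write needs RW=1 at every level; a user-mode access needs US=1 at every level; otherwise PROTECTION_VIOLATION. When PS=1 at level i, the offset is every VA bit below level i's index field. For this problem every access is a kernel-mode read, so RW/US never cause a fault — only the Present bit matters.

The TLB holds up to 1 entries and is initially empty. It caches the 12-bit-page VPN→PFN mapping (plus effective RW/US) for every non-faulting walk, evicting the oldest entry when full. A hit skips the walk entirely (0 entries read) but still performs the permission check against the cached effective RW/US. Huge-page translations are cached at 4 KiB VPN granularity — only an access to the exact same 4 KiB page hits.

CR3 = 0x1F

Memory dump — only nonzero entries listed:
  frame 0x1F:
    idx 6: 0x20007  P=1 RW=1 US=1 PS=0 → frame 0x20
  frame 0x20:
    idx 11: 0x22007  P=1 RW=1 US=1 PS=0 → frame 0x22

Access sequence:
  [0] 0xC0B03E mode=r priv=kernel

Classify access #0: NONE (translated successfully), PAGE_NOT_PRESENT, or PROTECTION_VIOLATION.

Walk each access:
#0 VA=0xC0B03E (r,kernel):
  L0 @0x1F[6] → 0x20007  P=1,RW=1,US=1,PS=0
  L1 @0x20[11] → 0x22007  P=1,RW=1,US=1,PS=0
  ⇒ phys 0x2203E  [2 reads]

Access #0 fault: NONE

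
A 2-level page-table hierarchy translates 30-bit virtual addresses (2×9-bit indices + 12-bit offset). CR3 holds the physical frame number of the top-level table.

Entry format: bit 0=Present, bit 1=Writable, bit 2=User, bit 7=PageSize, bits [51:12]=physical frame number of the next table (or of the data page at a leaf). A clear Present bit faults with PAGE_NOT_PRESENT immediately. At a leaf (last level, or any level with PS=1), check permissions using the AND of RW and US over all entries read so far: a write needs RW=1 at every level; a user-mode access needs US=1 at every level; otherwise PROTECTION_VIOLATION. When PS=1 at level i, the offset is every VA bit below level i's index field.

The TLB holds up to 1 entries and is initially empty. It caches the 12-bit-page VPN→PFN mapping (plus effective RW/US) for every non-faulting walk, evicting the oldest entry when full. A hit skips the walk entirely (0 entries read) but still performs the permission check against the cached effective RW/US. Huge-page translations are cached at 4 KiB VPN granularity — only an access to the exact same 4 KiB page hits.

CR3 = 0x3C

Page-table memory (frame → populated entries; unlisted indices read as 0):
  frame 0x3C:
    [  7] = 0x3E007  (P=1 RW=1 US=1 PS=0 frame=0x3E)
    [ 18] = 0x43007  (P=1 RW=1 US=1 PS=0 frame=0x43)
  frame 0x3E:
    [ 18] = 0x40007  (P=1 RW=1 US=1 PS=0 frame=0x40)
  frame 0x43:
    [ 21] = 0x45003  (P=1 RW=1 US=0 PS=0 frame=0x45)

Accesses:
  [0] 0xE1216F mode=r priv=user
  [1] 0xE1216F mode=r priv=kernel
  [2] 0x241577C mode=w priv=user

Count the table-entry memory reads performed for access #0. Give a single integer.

Walk each access:
#0 VA=0xE1216F (r,user):
  L0 @0x3C[7] → 0x3E007  P=1,RW=1,US=1,PS=0
  L1 @0x3E[18] → 0x40007  P=1,RW=1,US=1,PS=0
  → PA=0x4016F  (2 entries read)
#1 VA=0xE1216F (r,kernel):
  TLB hit vpn=0xE12 → PA=0x4016F
#2 VA=0x241577C (w,user):
  L0 @0x3C[18] → 0x43007  P=1,RW=1,US=1,PS=0
  L1 @0x43[21] → 0x45003  P=1,RW=1,US=0,PS=0
  → PROTECTION_VIOLATION  (2 entries read)

Entries read for #0: 2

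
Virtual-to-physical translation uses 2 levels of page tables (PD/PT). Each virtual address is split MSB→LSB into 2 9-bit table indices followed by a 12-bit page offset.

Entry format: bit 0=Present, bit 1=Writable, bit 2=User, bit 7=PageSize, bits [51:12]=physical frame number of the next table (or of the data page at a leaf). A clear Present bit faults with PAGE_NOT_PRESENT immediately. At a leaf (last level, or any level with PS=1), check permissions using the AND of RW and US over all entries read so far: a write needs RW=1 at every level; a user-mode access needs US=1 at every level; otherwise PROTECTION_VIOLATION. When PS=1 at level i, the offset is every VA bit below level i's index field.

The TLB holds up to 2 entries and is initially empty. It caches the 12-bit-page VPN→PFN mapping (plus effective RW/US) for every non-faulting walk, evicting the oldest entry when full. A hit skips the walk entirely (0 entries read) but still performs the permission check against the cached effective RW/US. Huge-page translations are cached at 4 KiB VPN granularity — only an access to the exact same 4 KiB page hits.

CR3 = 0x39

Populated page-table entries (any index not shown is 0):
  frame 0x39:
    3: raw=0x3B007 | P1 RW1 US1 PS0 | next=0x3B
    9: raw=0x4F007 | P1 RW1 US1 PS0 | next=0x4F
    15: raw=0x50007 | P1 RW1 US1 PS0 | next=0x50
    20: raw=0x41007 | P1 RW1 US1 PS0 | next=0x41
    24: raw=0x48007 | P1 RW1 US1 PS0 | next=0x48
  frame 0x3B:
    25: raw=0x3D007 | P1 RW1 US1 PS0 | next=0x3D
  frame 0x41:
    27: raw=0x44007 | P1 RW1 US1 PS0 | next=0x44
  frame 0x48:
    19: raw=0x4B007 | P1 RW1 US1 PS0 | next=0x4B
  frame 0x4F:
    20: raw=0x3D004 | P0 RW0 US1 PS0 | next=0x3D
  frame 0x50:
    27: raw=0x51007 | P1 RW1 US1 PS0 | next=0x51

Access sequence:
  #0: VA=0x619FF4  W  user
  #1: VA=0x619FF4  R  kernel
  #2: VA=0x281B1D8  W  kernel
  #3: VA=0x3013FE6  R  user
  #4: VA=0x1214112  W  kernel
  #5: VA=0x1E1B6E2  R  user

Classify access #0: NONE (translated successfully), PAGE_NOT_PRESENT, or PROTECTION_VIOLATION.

Walk each access:
#0 VA=0x619FF4 (w,user):
  lvl0: tbl 0x39, slot 3 ⇒ 0x3B007 (P1/RW1/US1/PS0)
  lvl1: tbl 0x3B, slot 25 ⇒ 0x3D007 (P1/RW1/US1/PS0)
  ⇒ phys 0x3DFF4  [2 reads]
#1 VA=0x619FF4 (r,kernel):
  TLB hit vpn=0x619 → PA=0x3DFF4
#2 VA=0x281B1D8 (w,kernel):
  lvl0: tbl 0x39, slot 20 ⇒ 0x41007 (P1/RW1/US1/PS0)
  lvl1: tbl 0x41, slot 27 ⇒ 0x44007 (P1/RW1/US1/PS0)
  ⇒ phys 0x441D8  [2 reads]
#3 VA=0x3013FE6 (r,user):
  lvl0: tbl 0x39, slot 24 ⇒ 0x48007 (P1/RW1/US1/PS0)
  lvl1: tbl 0x48, slot 19 ⇒ 0x4B007 (P1/RW1/US1/PS0)
  ⇒ phys 0x4BFE6  [2 reads]
#4 VA=0x1214112 (w,kernel):
  lvl0: tbl 0x39, slot 9 ⇒ 0x4F007 (P1/RW1/US1/PS0)
  lvl1: tbl 0x4F, slot 20 ⇒ 0x3D004 (P0/RW0/US1/PS0)
  ✗ PAGE_NOT_PRESENT  [2 reads]
#5 VA=0x1E1B6E2 (r,user):
  lvl0: tbl 0x39, slot 15 ⇒ 0x50007 (P1/RW1/US1/PS0)
  lvl1: tbl 0x50, slot 27 ⇒ 0x51007 (P1/RW1/US1/PS0)
  ⇒ phys 0x516E2  [2 reads]

Access #0 fault: NONE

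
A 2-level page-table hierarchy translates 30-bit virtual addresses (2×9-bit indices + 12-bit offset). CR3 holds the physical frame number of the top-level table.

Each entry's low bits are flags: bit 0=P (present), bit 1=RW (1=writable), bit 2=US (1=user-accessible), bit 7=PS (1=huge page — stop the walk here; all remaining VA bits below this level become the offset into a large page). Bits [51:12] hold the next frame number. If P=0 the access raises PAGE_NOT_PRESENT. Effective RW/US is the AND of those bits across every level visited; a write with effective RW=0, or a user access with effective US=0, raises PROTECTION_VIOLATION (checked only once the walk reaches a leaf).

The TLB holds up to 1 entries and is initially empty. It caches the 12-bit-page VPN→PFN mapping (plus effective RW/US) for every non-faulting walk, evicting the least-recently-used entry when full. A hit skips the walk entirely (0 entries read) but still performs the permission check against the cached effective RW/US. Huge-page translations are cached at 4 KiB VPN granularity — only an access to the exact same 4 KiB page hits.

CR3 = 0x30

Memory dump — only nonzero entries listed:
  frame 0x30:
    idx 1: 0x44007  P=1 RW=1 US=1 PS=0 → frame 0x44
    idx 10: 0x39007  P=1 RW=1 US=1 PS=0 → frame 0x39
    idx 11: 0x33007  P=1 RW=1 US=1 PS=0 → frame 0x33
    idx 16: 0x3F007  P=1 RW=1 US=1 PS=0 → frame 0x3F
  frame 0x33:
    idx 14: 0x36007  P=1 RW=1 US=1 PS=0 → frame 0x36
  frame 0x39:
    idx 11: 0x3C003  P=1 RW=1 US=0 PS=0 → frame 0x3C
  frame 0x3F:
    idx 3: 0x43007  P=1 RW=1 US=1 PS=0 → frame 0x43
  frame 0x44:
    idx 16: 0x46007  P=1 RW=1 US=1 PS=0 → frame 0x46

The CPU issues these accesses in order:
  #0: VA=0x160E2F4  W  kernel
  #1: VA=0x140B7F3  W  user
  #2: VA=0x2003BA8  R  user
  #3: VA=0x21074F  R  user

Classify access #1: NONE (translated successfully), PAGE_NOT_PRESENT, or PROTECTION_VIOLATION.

Per-access translation:
#0 VA=0x160E2F4 (w,kernel):
  L0 @0x30[11] → 0x33007  P=1,RW=1,US=1,PS=0
  L1 @0x33[14] → 0x36007  P=1,RW=1,US=1,PS=0
  ✓ 0x362F4  — 2 lookups
#1 VA=0x140B7F3 (w,user):
  L0 @0x30[10] → 0x39007  P=1,RW=1,US=1,PS=0
  L1 @0x39[11] → 0x3C003  P=1,RW=1,US=0,PS=0
  ⇒ fault: PROTECTION_VIOLATION  — 2 lookups
#2 VA=0x2003BA8 (r,user):
  L0 @0x30[16] → 0x3F007  P=1,RW=1,US=1,PS=0
  L1 @0x3F[3] → 0x43007  P=1,RW=1,US=1,PS=0
  ✓ 0x43BA8  — 2 lookups
#3 VA=0x21074F (r,user):
  L0 @0x30[1] → 0x44007  P=1,RW=1,US=1,PS=0
  L1 @0x44[16] → 0x46007  P=1,RW=1,US=1,PS=0
  ✓ 0x4674F  — 2 lookups

Access #1 fault: PROTECTION_VIOLATION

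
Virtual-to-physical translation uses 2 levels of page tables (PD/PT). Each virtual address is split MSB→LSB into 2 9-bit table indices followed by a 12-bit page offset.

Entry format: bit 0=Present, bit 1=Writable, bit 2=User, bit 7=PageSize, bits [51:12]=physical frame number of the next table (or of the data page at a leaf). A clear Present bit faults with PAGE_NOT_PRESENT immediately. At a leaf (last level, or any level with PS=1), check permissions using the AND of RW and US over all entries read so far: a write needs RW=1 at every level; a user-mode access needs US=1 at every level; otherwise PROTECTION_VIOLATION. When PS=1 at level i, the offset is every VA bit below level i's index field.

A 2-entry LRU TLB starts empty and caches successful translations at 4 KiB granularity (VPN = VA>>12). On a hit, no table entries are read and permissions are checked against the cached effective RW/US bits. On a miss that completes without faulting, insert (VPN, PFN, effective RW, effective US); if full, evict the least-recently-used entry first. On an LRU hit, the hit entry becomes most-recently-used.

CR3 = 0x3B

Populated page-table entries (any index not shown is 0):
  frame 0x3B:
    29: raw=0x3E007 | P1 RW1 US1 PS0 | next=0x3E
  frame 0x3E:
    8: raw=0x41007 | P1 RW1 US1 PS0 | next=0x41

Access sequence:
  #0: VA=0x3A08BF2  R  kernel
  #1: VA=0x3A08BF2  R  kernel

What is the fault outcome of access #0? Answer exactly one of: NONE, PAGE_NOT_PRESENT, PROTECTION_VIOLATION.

Walk each access:
#0 VA=0x3A08BF2 (r,kernel):
  [0] read 0x3B idx=29: raw=0x3E007 flags P=1 W=1 U=1 S=0
  [1] read 0x3E idx=8: raw=0x41007 flags P=1 W=1 U=1 S=0
  ✓ 0x41BF2  — 2 lookups
#1 VA=0x3A08BF2 (r,kernel):
  TLB hit vpn=0x3A08 → PA=0x41BF2

Access #0 fault: NONE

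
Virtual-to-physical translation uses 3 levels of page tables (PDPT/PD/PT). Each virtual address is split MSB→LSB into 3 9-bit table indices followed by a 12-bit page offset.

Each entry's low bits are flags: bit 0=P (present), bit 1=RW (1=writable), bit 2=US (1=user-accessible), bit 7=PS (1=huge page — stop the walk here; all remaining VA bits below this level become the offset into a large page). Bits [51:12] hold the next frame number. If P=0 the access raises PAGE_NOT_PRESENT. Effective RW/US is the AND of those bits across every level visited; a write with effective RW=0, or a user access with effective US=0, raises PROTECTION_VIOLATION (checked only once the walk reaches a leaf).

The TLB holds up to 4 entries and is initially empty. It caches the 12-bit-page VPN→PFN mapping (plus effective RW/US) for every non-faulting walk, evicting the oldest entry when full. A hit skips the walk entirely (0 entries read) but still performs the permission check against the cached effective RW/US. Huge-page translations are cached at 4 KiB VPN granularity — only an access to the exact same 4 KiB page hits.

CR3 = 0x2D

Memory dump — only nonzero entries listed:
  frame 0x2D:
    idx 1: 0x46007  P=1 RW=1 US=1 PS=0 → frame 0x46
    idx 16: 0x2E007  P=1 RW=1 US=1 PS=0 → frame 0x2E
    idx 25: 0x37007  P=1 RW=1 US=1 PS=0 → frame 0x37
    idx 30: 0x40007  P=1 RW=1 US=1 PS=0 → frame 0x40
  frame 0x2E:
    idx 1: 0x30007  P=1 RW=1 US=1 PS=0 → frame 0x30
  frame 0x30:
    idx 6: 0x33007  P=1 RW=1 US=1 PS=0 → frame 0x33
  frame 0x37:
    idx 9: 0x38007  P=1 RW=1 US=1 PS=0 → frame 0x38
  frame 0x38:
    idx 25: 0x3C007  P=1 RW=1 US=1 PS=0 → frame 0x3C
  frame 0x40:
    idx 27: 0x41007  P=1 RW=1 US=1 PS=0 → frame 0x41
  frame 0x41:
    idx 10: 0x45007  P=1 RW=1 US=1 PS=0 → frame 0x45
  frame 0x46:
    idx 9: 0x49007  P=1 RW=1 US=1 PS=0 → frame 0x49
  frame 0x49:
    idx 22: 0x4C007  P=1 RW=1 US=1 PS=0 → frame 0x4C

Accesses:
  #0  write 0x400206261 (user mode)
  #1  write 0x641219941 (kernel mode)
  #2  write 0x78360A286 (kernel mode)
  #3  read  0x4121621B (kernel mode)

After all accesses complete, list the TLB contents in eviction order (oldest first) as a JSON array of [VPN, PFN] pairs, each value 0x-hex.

Per-access translation:
#0 VA=0x400206261 (w,user):
  L0: frame=0x2D idx=16 entry=0x2E007 [P=1 RW=1 US=1 PS=0]
  L1: frame=0x2E idx=1 entry=0x30007 [P=1 RW=1 US=1 PS=0]
  L2: frame=0x30 idx=6 entry=0x33007 [P=1 RW=1 US=1 PS=0]
  → PA=0x33261  (3 entries read)
#1 VA=0x641219941 (w,kernel):
  L0: frame=0x2D idx=25 entry=0x37007 [P=1 RW=1 US=1 PS=0]
  L1: frame=0x37 idx=9 entry=0x38007 [P=1 RW=1 US=1 PS=0]
  L2: frame=0x38 idx=25 entry=0x3C007 [P=1 RW=1 US=1 PS=0]
  → PA=0x3C941  (3 entries read)
#2 VA=0x78360A286 (w,kernel):
  L0: frame=0x2D idx=30 entry=0x40007 [P=1 RW=1 US=1 PS=0]
  L1: frame=0x40 idx=27 entry=0x41007 [P=1 RW=1 US=1 PS=0]
  L2: frame=0x41 idx=10 entry=0x45007 [P=1 RW=1 US=1 PS=0]
  → PA=0x45286  (3 entries read)
#3 VA=0x4121621B (r,kernel):
  L0: frame=0x2D idx=1 entry=0x46007 [P=1 RW=1 US=1 PS=0]
  L1: frame=0x46 idx=9 entry=0x49007 [P=1 RW=1 US=1 PS=0]
  L2: frame=0x49 idx=22 entry=0x4C007 [P=1 RW=1 US=1 PS=0]
  → PA=0x4C21B  (3 entries read)

TLB: [["0x400206", "0x33"], ["0x641219", "0x3C"], ["0x78360A", "0x45"], ["0x41216", "0x4C"]]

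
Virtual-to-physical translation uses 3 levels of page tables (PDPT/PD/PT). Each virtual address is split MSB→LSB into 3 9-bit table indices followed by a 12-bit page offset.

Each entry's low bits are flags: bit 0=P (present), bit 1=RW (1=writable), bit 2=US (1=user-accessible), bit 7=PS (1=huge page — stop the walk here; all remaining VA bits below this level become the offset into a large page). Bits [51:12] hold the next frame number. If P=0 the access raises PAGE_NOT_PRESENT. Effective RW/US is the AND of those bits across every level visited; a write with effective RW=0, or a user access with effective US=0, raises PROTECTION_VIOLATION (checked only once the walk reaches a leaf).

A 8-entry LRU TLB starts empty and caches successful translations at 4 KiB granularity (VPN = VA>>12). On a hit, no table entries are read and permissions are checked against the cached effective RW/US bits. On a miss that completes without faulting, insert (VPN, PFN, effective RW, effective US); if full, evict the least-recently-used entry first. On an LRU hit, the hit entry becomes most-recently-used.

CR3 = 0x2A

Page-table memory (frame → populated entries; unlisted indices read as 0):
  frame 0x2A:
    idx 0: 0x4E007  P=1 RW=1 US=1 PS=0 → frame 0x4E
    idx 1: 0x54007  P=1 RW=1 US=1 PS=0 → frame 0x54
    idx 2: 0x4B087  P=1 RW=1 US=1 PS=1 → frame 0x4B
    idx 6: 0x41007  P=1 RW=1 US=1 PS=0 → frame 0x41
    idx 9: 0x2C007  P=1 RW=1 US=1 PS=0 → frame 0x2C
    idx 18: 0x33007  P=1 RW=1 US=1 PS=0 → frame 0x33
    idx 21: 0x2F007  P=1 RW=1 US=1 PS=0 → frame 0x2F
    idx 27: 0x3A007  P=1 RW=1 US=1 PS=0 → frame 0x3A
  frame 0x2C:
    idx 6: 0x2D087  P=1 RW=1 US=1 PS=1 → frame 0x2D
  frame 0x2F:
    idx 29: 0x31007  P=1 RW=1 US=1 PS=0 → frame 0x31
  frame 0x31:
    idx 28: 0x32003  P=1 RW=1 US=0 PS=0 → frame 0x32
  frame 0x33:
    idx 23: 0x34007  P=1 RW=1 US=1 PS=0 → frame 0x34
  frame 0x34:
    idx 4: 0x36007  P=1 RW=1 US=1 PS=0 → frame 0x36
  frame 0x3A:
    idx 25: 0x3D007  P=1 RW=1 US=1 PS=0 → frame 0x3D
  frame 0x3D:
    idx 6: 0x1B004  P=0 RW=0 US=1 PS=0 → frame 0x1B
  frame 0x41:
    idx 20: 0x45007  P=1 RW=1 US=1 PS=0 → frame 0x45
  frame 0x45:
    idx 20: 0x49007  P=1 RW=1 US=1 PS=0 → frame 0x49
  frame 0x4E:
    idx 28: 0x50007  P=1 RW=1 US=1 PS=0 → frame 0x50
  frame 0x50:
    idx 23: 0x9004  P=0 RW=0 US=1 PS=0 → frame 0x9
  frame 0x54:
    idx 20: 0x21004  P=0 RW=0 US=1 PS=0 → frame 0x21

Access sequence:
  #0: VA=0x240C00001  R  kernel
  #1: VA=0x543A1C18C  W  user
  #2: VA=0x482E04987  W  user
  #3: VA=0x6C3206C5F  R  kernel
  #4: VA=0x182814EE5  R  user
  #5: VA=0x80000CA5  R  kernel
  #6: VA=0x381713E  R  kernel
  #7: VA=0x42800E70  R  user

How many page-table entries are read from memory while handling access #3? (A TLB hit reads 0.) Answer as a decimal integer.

Per-access translation:
#0 VA=0x240C00001 (r,kernel):
  [0] read 0x2A idx=9: raw=0x2C007 flags P=1 W=1 U=1 S=0
  [1] read 0x2C idx=6: raw=0x2D087 flags P=1 W=1 U=1 S=1
  ⇒ phys 0x2D001 (huge @L1)  [2 reads]
#1 VA=0x543A1C18C (w,user):
  [0] read 0x2A idx=21: raw=0x2F007 flags P=1 W=1 U=1 S=0
  [1] read 0x2F idx=29: raw=0x31007 flags P=1 W=1 U=1 S=0
  [2] read 0x31 idx=28: raw=0x32003 flags P=1 W=1 U=0 S=0
  ✗ PROTECTION_VIOLATION  [3 reads]
#2 VA=0x482E04987 (w,user):
  [0] read 0x2A idx=18: raw=0x33007 flags P=1 W=1 U=1 S=0
  [1] read 0x33 idx=23: raw=0x34007 flags P=1 W=1 U=1 S=0
  [2] read 0x34 idx=4: raw=0x36007 flags P=1 W=1 U=1 S=0
  ⇒ phys 0x36987  [3 reads]
#3 VA=0x6C3206C5F (r,kernel):
  [0] read 0x2A idx=27: raw=0x3A007 flags P=1 W=1 U=1 S=0
  [1] read 0x3A idx=25: raw=0x3D007 flags P=1 W=1 U=1 S=0
  [2] read 0x3D idx=6: raw=0x1B004 flags P=0 W=0 U=1 S=0
  ✗ PAGE_NOT_PRESENT  [3 reads]
#4 VA=0x182814EE5 (r,user):
  [0] read 0x2A idx=6: raw=0x41007 flags P=1 W=1 U=1 S=0
  [1] read 0x41 idx=20: raw=0x45007 flags P=1 W=1 U=1 S=0
  [2] read 0x45 idx=20: raw=0x49007 flags P=1 W=1 U=1 S=0
  ⇒ phys 0x49EE5  [3 reads]
#5 VA=0x80000CA5 (r,kernel):
  [0] read 0x2A idx=2: raw=0x4B087 flags P=1 W=1 U=1 S=1
  ⇒ phys 0x4BCA5 (huge @L0)  [1 reads]
#6 VA=0x381713E (r,kernel):
  [0] read 0x2A idx=0: raw=0x4E007 flags P=1 W=1 U=1 S=0
  [1] read 0x4E idx=28: raw=0x50007 flags P=1 W=1 U=1 S=0
  [2] read 0x50 idx=23: raw=0x9004 flags P=0 W=0 U=1 S=0
  ✗ PAGE_NOT_PRESENT  [3 reads]
#7 VA=0x42800E70 (r,user):
  [0] read 0x2A idx=1: raw=0x54007 flags P=1 W=1 U=1 S=0
  [1] read 0x54 idx=20: raw=0x21004 flags P=0 W=0 U=1 S=0
  ✗ PAGE_NOT_PRESENT  [2 reads]

Entries read for #3: 3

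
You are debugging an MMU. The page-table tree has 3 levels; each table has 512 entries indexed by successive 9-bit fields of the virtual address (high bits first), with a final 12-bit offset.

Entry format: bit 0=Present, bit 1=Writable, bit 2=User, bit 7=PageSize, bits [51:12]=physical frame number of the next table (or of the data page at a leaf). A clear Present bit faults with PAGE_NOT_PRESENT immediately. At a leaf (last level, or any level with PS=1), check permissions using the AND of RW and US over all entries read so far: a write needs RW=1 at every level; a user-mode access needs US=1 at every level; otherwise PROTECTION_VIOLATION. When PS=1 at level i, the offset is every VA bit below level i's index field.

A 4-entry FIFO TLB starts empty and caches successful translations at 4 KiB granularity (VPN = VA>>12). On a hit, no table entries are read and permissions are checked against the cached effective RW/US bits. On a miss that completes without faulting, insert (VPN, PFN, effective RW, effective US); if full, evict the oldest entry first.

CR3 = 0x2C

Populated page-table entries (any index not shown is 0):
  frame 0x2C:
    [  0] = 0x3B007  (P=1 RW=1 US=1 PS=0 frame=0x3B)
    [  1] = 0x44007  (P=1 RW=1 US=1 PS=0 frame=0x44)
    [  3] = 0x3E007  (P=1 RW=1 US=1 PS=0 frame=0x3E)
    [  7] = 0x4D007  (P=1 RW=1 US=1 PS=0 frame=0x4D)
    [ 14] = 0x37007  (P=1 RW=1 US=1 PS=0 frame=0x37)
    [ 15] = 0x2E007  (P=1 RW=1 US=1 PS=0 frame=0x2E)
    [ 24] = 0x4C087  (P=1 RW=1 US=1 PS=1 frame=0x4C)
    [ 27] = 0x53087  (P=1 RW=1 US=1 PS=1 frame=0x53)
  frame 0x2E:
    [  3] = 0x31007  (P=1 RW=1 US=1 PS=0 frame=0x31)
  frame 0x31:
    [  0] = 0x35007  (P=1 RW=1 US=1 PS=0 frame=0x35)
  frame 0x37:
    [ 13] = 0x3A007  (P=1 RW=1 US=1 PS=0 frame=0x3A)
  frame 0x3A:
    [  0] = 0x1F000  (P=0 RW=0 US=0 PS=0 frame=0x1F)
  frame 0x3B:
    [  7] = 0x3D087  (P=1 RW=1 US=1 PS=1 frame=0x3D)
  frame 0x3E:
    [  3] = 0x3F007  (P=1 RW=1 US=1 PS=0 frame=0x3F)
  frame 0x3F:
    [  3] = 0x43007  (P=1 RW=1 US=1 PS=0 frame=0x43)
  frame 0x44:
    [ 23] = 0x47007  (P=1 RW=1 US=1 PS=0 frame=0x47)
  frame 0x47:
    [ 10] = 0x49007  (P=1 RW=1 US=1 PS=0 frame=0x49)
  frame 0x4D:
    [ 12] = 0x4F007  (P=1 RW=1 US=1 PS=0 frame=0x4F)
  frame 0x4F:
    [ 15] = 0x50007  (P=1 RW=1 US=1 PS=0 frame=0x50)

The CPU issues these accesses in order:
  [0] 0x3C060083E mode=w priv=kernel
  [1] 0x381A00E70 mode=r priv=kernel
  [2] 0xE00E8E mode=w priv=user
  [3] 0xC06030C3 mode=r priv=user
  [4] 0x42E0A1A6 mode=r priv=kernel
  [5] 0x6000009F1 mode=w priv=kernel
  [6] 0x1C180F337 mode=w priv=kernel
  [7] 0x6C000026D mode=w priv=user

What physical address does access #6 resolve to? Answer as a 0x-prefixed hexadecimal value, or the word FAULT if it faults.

Trace:
#0 VA=0x3C060083E (w,kernel):
  L0 @0x2C[15] → 0x2E007  P=1,RW=1,US=1,PS=0
  L1 @0x2E[3] → 0x31007  P=1,RW=1,US=1,PS=0
  L2 @0x31[0] → 0x35007  P=1,RW=1,US=1,PS=0
  → PA=0x3583E  (3 entries read)
#1 VA=0x381A00E70 (r,kernel):
  L0 @0x2C[14] → 0x37007  P=1,RW=1,US=1,PS=0
  L1 @0x37[13] → 0x3A007  P=1,RW=1,US=1,PS=0
  L2 @0x3A[0] → 0x1F000  P=0,RW=0,US=0,PS=0
  → PAGE_NOT_PRESENT  (3 entries read)
#2 VA=0xE00E8E (w,user):
  L0 @0x2C[0] → 0x3B007  P=1,RW=1,US=1,PS=0
  L1 @0x3B[7] → 0x3D087  P=1,RW=1,US=1,PS=1
  → PA=0x3DE8E (huge @L1)  (2 entries read)
#3 VA=0xC06030C3 (r,user):
  L0 @0x2C[3] → 0x3E007  P=1,RW=1,US=1,PS=0
  L1 @0x3E[3] → 0x3F007  P=1,RW=1,US=1,PS=0
  L2 @0x3F[3] → 0x43007  P=1,RW=1,US=1,PS=0
  → PA=0x430C3  (3 entries read)
#4 VA=0x42E0A1A6 (r,kernel):
  L0 @0x2C[1] → 0x44007  P=1,RW=1,US=1,PS=0
  L1 @0x44[23] → 0x47007  P=1,RW=1,US=1,PS=0
  L2 @0x47[10] → 0x49007  P=1,RW=1,US=1,PS=0
  → PA=0x491A6  (3 entries read)
#5 VA=0x6000009F1 (w,kernel):
  L0 @0x2C[24] → 0x4C087  P=1,RW=1,US=1,PS=1
  → PA=0x4C9F1 (huge @L0)  (1 entries read)
#6 VA=0x1C180F337 (w,kernel):
  L0 @0x2C[7] → 0x4D007  P=1,RW=1,US=1,PS=0
  L1 @0x4D[12] → 0x4F007  P=1,RW=1,US=1,PS=0
  L2 @0x4F[15] → 0x50007  P=1,RW=1,US=1,PS=0
  → PA=0x50337  (3 entries read)
#7 VA=0x6C000026D (w,user):
  L0 @0x2C[27] → 0x53087  P=1,RW=1,US=1,PS=1
  → PA=0x5326D (huge @L0)  (1 entries read)

Access #6 PA: 0x50337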